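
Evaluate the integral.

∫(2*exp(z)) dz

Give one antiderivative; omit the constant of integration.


Answer: 2*exp(z).


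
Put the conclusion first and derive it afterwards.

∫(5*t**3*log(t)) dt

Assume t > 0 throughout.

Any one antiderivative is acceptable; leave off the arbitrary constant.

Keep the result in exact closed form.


The answer is 5*t**4*log(t)/4 - 5*t**4/16.
Step 1. Integrate ∫(5*t**3*log(t)) dt by parts with u = log(t), dv = (5*t**3) dt, so v = 5*t**4/4 [assuming t > 0]: now 5*t**4*log(t)/4 + ∫(-5*t**3/4) dt.
Step 2. Evaluate the standard form: now 5*t**4*log(t)/4 - 5*t**4/16.
Answer: 5*t**4*log(t)/4 - 5*t**4/16.


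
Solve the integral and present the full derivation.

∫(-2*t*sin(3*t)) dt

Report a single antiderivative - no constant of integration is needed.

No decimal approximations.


Step 1. Integrate ∫(-2*t*sin(3*t)) dt by parts with u = t, dv = (-2*sin(3*t)) dt, so v = 2*cos(3*t)/3: now 2*t*cos(3*t)/3 + ∫(-2*cos(3*t)/3) dt.
Step 2. Evaluate the standard form: now 2*t*cos(3*t)/3 - 2*sin(3*t)/9.
Answer: 2*t*cos(3*t)/3 - 2*sin(3*t)/9.


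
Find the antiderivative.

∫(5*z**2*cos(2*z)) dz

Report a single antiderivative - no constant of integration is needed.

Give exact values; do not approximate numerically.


Answer: 5*z**2*sin(2*z)/2 + 5*z*cos(2*z)/2 - 5*sin(2*z)/4.


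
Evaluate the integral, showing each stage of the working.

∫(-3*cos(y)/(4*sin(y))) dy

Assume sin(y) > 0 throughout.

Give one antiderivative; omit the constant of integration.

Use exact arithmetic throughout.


Step 1. Substitute u = sin(y), turning ∫(-3*cos(y)/(4*sin(y))) dy into ∫(-3/(4*u)) du: now ∫(-3/(4*u)) du.
Step 2. Evaluate the standard form [assuming u > 0]: now -3*log(u)/4.
Step 3. Substitute back u = sin(y): now -3*log(sin(y))/4.
Answer: -3*log(sin(y))/4.


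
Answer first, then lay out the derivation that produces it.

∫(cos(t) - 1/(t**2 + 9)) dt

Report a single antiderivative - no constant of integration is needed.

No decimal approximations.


The answer is sin(t) - atan(t/3)/3.
Step 1. Rewrite: now ∫(-1/(t**2 + 9)) dt + ∫(cos(t)) dt.
Step 2. Evaluate the standard form: now -atan(t/3)/3 + ∫(cos(t)) dt.
Step 3. Evaluate the standard form: now sin(t) - atan(t/3)/3.
Answer: sin(t) - atan(t/3)/3.


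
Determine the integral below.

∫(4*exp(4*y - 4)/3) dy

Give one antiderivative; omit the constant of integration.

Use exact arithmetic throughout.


Answer: exp(4*y - 4)/3.


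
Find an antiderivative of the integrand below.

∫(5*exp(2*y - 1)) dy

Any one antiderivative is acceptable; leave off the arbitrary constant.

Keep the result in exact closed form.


Answer: 5*exp(2*y - 1)/2.


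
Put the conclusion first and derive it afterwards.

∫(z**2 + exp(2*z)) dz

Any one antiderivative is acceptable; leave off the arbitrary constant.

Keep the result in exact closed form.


The answer is z**3/3 + exp(2*z)/2.
Step 1. Rewrite: now ∫(z**2) dz + ∫(exp(2*z)) dz.
Step 2. Evaluate the standard form: now z**3/3 + ∫(exp(2*z)) dz.
Step 3. Evaluate the standard form: now z**3/3 + exp(2*z)/2.
Answer: z**3/3 + exp(2*z)/2.


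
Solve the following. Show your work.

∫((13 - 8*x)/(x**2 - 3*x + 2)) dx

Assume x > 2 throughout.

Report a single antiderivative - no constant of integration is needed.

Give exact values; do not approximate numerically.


Step 1. Decompose ∫((13 - 8*x)/(x**2 - 3*x + 2)) dx by partial fractions, (13 - 8*x)/(x**2 - 3*x + 2) = -5/(x - 1) - 3/(x - 2): now ∫(-3/(x - 2)) dx + ∫(-5/(x - 1)) dx.
Step 2. Evaluate the standard form [assuming x > 1]: now -5*log(x - 1) + ∫(-3/(x - 2)) dx.
Step 3. Evaluate the standard form [assuming x > 2]: now -3*log(x - 2) - 5*log(x - 1).
Answer: -3*log(x - 2) - 5*log(x - 1).


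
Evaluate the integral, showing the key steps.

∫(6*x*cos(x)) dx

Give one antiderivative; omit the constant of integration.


Step 1. Integrate ∫(6*x*cos(x)) dx by parts with u = x, dv = (6*cos(x)) dx, so v = 6*sin(x): now 6*x*sin(x) + ∫(-6*sin(x)) dx.
Step 2. Evaluate the standard form: now 6*x*sin(x) + 6*cos(x).
Answer: 6*x*sin(x) + 6*cos(x).


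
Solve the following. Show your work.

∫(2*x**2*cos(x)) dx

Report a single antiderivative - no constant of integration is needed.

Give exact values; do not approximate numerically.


Step 1. Integrate ∫(2*x**2*cos(x)) dx by parts with u = x**2, dv = (2*cos(x)) dx, so v = 2*sin(x): now 2*x**2*sin(x) + ∫(-4*x*sin(x)) dx.
Step 2. Integrate ∫(-4*x*sin(x)) dx by parts with u = x, dv = (-4*sin(x)) dx, so v = 4*cos(x): now 2*x**2*sin(x) + 4*x*cos(x) + ∫(-4*cos(x)) dx.
Step 3. Evaluate the standard form: now 2*x**2*sin(x) + 4*x*cos(x) - 4*sin(x).
Answer: 2*x**2*sin(x) + 4*x*cos(x) - 4*sin(x).


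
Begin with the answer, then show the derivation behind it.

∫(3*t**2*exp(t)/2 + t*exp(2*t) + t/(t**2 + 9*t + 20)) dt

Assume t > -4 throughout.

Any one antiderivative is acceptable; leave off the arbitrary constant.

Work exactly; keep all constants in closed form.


The answer is 3*t**2*exp(t)/2 + t*exp(2*t)/2 - 3*t*exp(t) - exp(2*t)/4 + 3*exp(t) - 4*log(t + 4) + 5*log(t + 5).
Step 1. Rewrite: now ∫(t/(t**2 + 9*t + 20)) dt + ∫(t*exp(2*t)) dt + ∫(3*t**2*exp(t)/2) dt.
Step 2. Decompose ∫(t/(t**2 + 9*t + 20)) dt by partial fractions, t/(t**2 + 9*t + 20) = 5/(t + 5) - 4/(t + 4): now ∫(t*exp(2*t)) dt + ∫(3*t**2*exp(t)/2) dt + ∫(-4/(t + 4)) dt + ∫(5/(t + 5)) dt.
Step 3. Evaluate the standard form [assuming t > -4]: now -4*log(t + 4) + ∫(t*exp(2*t)) dt + ∫(3*t**2*exp(t)/2) dt + ∫(5/(t + 5)) dt.
Step 4. Evaluate the standard form [assuming t > -5]: now -4*log(t + 4) + 5*log(t + 5) + ∫(t*exp(2*t)) dt + ∫(3*t**2*exp(t)/2) dt.
Step 5. Integrate ∫(t*exp(2*t)) dt by parts with u = t, dv = (exp(2*t)) dt, so v = exp(2*t)/2: now t*exp(2*t)/2 - 4*log(t + 4) + 5*log(t + 5) + ∫(3*t**2*exp(t)/2) dt + ∫(-exp(2*t)/2) dt.
Step 6. Evaluate the standard form: now t*exp(2*t)/2 - exp(2*t)/4 - 4*log(t + 4) + 5*log(t + 5) + ∫(3*t**2*exp(t)/2) dt.
Step 7. Integrate ∫(3*t**2*exp(t)/2) dt by parts with u = t**2, dv = (3*exp(t)/2) dt, so v = 3*exp(t)/2: now 3*t**2*exp(t)/2 + t*exp(2*t)/2 - exp(2*t)/4 - 4*log(t + 4) + 5*log(t + 5) + ∫(-3*t*exp(t)) dt.
Step 8. Integrate ∫(-3*t*exp(t)) dt by parts with u = t, dv = (-3*exp(t)) dt, so v = -3*exp(t): now 3*t**2*exp(t)/2 + t*exp(2*t)/2 - 3*t*exp(t) - exp(2*t)/4 - 4*log(t + 4) + 5*log(t + 5) + ∫(3*exp(t)) dt.
Step 9. Evaluate the standard form: now 3*t**2*exp(t)/2 + t*exp(2*t)/2 - 3*t*exp(t) - exp(2*t)/4 + 3*exp(t) - 4*log(t + 4) + 5*log(t + 5).
Answer: 3*t**2*exp(t)/2 + t*exp(2*t)/2 - 3*t*exp(t) - exp(2*t)/4 + 3*exp(t) - 4*log(t + 4) + 5*log(t + 5).


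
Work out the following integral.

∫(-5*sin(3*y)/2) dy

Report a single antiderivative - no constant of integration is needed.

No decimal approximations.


Answer: 5*cos(3*y)/6.


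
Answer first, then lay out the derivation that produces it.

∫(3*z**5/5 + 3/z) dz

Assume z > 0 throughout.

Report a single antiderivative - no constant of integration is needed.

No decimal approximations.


The answer is z**6/10 + 3*log(z).
Step 1. Rewrite: now ∫(3/z) dz + ∫(3*z**5/5) dz.
Step 2. Evaluate the standard form [assuming z > 0]: now 3*log(z) + ∫(3*z**5/5) dz.
Step 3. Evaluate the standard form: now z**6/10 + 3*log(z).
Answer: z**6/10 + 3*log(z).


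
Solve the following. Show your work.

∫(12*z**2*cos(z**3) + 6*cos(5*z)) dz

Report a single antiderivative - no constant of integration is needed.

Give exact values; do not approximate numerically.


Step 1. Rewrite: now ∫(12*z**2*cos(z**3)) dz + ∫(6*cos(5*z)) dz.
Step 2. Evaluate the standard form: now 6*sin(5*z)/5 + ∫(12*z**2*cos(z**3)) dz.
Step 3. Substitute u = z**3, turning ∫(12*z**2*cos(z**3)) dz into ∫(4*cos(u)) du: now 6*sin(5*z)/5 + ∫(4*cos(u)) du.
Step 4. Evaluate the standard form: now 4*sin(u) + 6*sin(5*z)/5.
Step 5. Substitute back u = z**3: now 6*sin(5*z)/5 + 4*sin(z**3).
Answer: 6*sin(5*z)/5 + 4*sin(z**3).


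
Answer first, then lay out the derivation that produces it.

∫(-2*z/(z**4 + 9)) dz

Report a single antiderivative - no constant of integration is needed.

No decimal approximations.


The answer is -atan(z**2/3)/3.
Step 1. Substitute u = z**2, turning ∫(-2*z/(z**4 + 9)) dz into ∫(-1/(u**2 + 9)) du: now ∫(-1/(u**2 + 9)) du.
Step 2. Evaluate the standard form: now -atan(u/3)/3.
Step 3. Substitute back u = z**2: now -atan(z**2/3)/3.
Answer: -atan(z**2/3)/3.


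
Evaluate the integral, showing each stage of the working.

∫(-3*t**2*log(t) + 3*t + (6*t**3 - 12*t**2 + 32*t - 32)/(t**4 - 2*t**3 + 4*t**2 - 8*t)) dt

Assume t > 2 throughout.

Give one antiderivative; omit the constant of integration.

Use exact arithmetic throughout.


Step 1. Rewrite: now ∫(3*t) dt + ∫(-3*t**2*log(t)) dt + ∫((6*t**3 - 12*t**2 + 32*t - 32)/(t**4 - 2*t**3 + 4*t**2 - 8*t)) dt.
Step 2. Integrate ∫(-3*t**2*log(t)) dt by parts with u = log(t), dv = (-3*t**2) dt, so v = -t**3 [assuming t > 0]: now -t**3*log(t) + ∫(3*t) dt + ∫(t**2) dt + ∫((6*t**3 - 12*t**2 + 32*t - 32)/(t**4 - 2*t**3 + 4*t**2 - 8*t)) dt.
Step 3. Evaluate the standard form: now -t**3*log(t) + t**3/3 + ∫(3*t) dt + ∫((6*t**3 - 12*t**2 + 32*t - 32)/(t**4 - 2*t**3 + 4*t**2 - 8*t)) dt.
Step 4. Decompose ∫((6*t**3 - 12*t**2 + 32*t - 32)/(t**4 - 2*t**3 + 4*t**2 - 8*t)) dt by partial fractions, (6*t**3 - 12*t**2 + 32*t - 32)/(t**4 - 2*t**3 + 4*t**2 - 8*t) = -4/(t**2 + 4) + 2/(t - 2) + 4/t: now -t**3*log(t) + t**3/3 + ∫(4/t) dt + ∫(3*t) dt + ∫(2/(t - 2)) dt + ∫(-4/(t**2 + 4)) dt.
Step 5. Evaluate the standard form [assuming t > 2]: now -t**3*log(t) + t**3/3 + 2*log(t - 2) + ∫(4/t) dt + ∫(3*t) dt + ∫(-4/(t**2 + 4)) dt.
Step 6. Evaluate the standard form [assuming t > 0]: now -t**3*log(t) + t**3/3 + 4*log(t) + 2*log(t - 2) + ∫(3*t) dt + ∫(-4/(t**2 + 4)) dt.
Step 7. Evaluate the standard form: now -t**3*log(t) + t**3/3 + 4*log(t) + 2*log(t - 2) - 2*atan(t/2) + ∫(3*t) dt.
Step 8. Evaluate the standard form: now -t**3*log(t) + t**3/3 + 3*t**2/2 + 4*log(t) + 2*log(t - 2) - 2*atan(t/2).
Answer: -t**3*log(t) + t**3/3 + 3*t**2/2 + 4*log(t) + 2*log(t - 2) - 2*atan(t/2).


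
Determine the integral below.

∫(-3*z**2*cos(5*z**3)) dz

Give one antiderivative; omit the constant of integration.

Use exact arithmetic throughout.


Answer: -sin(5*z**3)/5.


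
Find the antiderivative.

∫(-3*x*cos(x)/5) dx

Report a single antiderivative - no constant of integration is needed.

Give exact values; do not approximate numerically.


Answer: -3*x*sin(x)/5 - 3*cos(x)/5.


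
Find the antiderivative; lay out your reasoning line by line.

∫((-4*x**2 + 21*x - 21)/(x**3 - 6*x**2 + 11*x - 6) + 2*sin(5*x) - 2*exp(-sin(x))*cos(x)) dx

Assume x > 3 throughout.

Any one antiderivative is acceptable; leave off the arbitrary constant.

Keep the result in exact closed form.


Step 1. Rewrite: now ∫((-4*x**2 + 21*x - 21)/(x**3 - 6*x**2 + 11*x - 6)) dx + ∫(-2*exp(-sin(x))*cos(x)) dx + ∫(2*sin(5*x)) dx.
Step 2. Evaluate the standard form: now -2*cos(5*x)/5 + ∫((-4*x**2 + 21*x - 21)/(x**3 - 6*x**2 + 11*x - 6)) dx + ∫(-2*exp(-sin(x))*cos(x)) dx.
Step 3. Decompose ∫((-4*x**2 + 21*x - 21)/(x**3 - 6*x**2 + 11*x - 6)) dx by partial fractions, (-4*x**2 + 21*x - 21)/(x**3 - 6*x**2 + 11*x - 6) = -2/(x - 1) - 5/(x - 2) + 3/(x - 3): now -2*cos(5*x)/5 + ∫(-2*exp(-sin(x))*cos(x)) dx + ∫(3/(x - 3)) dx + ∫(-5/(x - 2)) dx + ∫(-2/(x - 1)) dx.
Step 4. Evaluate the standard form [assuming x > 2]: now -5*log(x - 2) - 2*cos(5*x)/5 + ∫(-2*exp(-sin(x))*cos(x)) dx + ∫(3/(x - 3)) dx + ∫(-2/(x - 1)) dx.
Step 5. Evaluate the standard form [assuming x > 3]: now 3*log(x - 3) - 5*log(x - 2) - 2*cos(5*x)/5 + ∫(-2*exp(-sin(x))*cos(x)) dx + ∫(-2/(x - 1)) dx.
Step 6. Evaluate the standard form [assuming x > 1]: now 3*log(x - 3) - 5*log(x - 2) - 2*log(x - 1) - 2*cos(5*x)/5 + ∫(-2*exp(-sin(x))*cos(x)) dx.
Step 7. Substitute u = sin(x), turning ∫(-2*exp(-sin(x))*cos(x)) dx into ∫(-2*exp(-u)) du: now 3*log(x - 3) - 5*log(x - 2) - 2*log(x - 1) - 2*cos(5*x)/5 + ∫(-2*exp(-u)) du.
Step 8. Evaluate the standard form: now 3*log(x - 3) - 5*log(x - 2) - 2*log(x - 1) - 2*cos(5*x)/5 + 2*exp(-u).
Step 9. Substitute back u = sin(x): now 3*log(x - 3) - 5*log(x - 2) - 2*log(x - 1) - 2*cos(5*x)/5 + 2*exp(-sin(x)).
Answer: 3*log(x - 3) - 5*log(x - 2) - 2*log(x - 1) - 2*cos(5*x)/5 + 2*exp(-sin(x)).


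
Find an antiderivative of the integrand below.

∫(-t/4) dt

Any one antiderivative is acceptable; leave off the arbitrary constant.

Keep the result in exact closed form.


Answer: -t**2/8.


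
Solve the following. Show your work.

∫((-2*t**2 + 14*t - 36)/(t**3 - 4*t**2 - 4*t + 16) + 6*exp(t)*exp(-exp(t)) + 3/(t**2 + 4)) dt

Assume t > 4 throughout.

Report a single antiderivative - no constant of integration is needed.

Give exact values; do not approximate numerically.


Step 1. Rewrite: now ∫((-2*t**2 + 14*t - 36)/(t**3 - 4*t**2 - 4*t + 16)) dt + ∫(6*exp(t)*exp(-exp(t))) dt + ∫(3/(t**2 + 4)) dt.
Step 2. Evaluate the standard form: now 3*atan(t/2)/2 + ∫((-2*t**2 + 14*t - 36)/(t**3 - 4*t**2 - 4*t + 16)) dt + ∫(6*exp(t)*exp(-exp(t))) dt.
Step 3. Substitute u = exp(t), turning ∫(6*exp(t)*exp(-exp(t))) dt into ∫(6*exp(-u)) du: now 3*atan(t/2)/2 + ∫((-2*t**2 + 14*t - 36)/(t**3 - 4*t**2 - 4*t + 16)) dt + ∫(6*exp(-u)) du.
Step 4. Evaluate the standard form: now 3*atan(t/2)/2 + ∫((-2*t**2 + 14*t - 36)/(t**3 - 4*t**2 - 4*t + 16)) dt - 6*exp(-u).
Step 5. Substitute back u = exp(t): now 3*atan(t/2)/2 + ∫((-2*t**2 + 14*t - 36)/(t**3 - 4*t**2 - 4*t + 16)) dt - 6*exp(-exp(t)).
Step 6. Decompose ∫((-2*t**2 + 14*t - 36)/(t**3 - 4*t**2 - 4*t + 16)) dt by partial fractions, (-2*t**2 + 14*t - 36)/(t**3 - 4*t**2 - 4*t + 16) = -3/(t + 2) + 2/(t - 2) - 1/(t - 4): now 3*atan(t/2)/2 + ∫(-1/(t - 4)) dt + ∫(2/(t - 2)) dt + ∫(-3/(t + 2)) dt - 6*exp(-exp(t)).
Step 7. Evaluate the standard form [assuming t > 2]: now 2*log(t - 2) + 3*atan(t/2)/2 + ∫(-1/(t - 4)) dt + ∫(-3/(t + 2)) dt - 6*exp(-exp(t)).
Step 8. Evaluate the standard form [assuming t > -2]: now 2*log(t - 2) - 3*log(t + 2) + 3*atan(t/2)/2 + ∫(-1/(t - 4)) dt - 6*exp(-exp(t)).
Step 9. Evaluate the standard form [assuming t > 4]: now -log(t - 4) + 2*log(t - 2) - 3*log(t + 2) + 3*atan(t/2)/2 - 6*exp(-exp(t)).
Answer: -log(t - 4) + 2*log(t - 2) - 3*log(t + 2) + 3*atan(t/2)/2 - 6*exp(-exp(t)).


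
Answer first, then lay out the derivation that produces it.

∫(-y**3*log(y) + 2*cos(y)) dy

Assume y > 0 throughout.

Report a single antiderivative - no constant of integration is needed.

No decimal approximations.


The answer is -y**4*log(y)/4 + y**4/16 + 2*sin(y).
Step 1. Rewrite: now ∫(-y**3*log(y)) dy + ∫(2*cos(y)) dy.
Step 2. Evaluate the standard form: now 2*sin(y) + ∫(-y**3*log(y)) dy.
Step 3. Integrate ∫(-y**3*log(y)) dy by parts with u = log(y), dv = (-y**3) dy, so v = -y**4/4 [assuming y > 0]: now -y**4*log(y)/4 + 2*sin(y) + ∫(y**3/4) dy.
Step 4. Evaluate the standard form: now -y**4*log(y)/4 + y**4/16 + 2*sin(y).
Answer: -y**4*log(y)/4 + y**4/16 + 2*sin(y).


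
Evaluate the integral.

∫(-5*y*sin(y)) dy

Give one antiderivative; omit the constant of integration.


Answer: 5*y*cos(y) - 5*sin(y).


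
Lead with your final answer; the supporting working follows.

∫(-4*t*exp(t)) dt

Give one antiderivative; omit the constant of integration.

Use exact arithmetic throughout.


The answer is -4*t*exp(t) + 4*exp(t).
Step 1. Integrate ∫(-4*t*exp(t)) dt by parts with u = t, dv = (-4*exp(t)) dt, so v = -4*exp(t): now -4*t*exp(t) + ∫(4*exp(t)) dt.
Step 2. Evaluate the standard form: now -4*t*exp(t) + 4*exp(t).
Answer: -4*t*exp(t) + 4*exp(t).


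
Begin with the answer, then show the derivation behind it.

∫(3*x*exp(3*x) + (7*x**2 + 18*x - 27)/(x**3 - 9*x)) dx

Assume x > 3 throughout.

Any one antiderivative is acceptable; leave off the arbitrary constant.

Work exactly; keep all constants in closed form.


The answer is x*exp(3*x) - exp(3*x)/3 + 3*log(x) + 5*log(x - 3) - log(x + 3).
Step 1. Rewrite: now ∫(3*x*exp(3*x)) dx + ∫((7*x**2 + 18*x - 27)/(x**3 - 9*x)) dx.
Step 2. Decompose ∫((7*x**2 + 18*x - 27)/(x**3 - 9*x)) dx by partial fractions, (7*x**2 + 18*x - 27)/(x**3 - 9*x) = -1/(x + 3) + 5/(x - 3) + 3/x: now ∫(3/x) dx + ∫(3*x*exp(3*x)) dx + ∫(5/(x - 3)) dx + ∫(-1/(x + 3)) dx.
Step 3. Evaluate the standard form [assuming x > 3]: now 5*log(x - 3) + ∫(3/x) dx + ∫(3*x*exp(3*x)) dx + ∫(-1/(x + 3)) dx.
Step 4. Evaluate the standard form [assuming x > 0]: now 3*log(x) + 5*log(x - 3) + ∫(3*x*exp(3*x)) dx + ∫(-1/(x + 3)) dx.
Step 5. Evaluate the standard form [assuming x > -3]: now 3*log(x) + 5*log(x - 3) - log(x + 3) + ∫(3*x*exp(3*x)) dx.
Step 6. Integrate ∫(3*x*exp(3*x)) dx by parts with u = x, dv = (3*exp(3*x)) dx, so v = exp(3*x): now x*exp(3*x) + 3*log(x) + 5*log(x - 3) - log(x + 3) + ∫(-exp(3*x)) dx.
Step 7. Evaluate the standard form: now x*exp(3*x) - exp(3*x)/3 + 3*log(x) + 5*log(x - 3) - log(x + 3).
Answer: x*exp(3*x) - exp(3*x)/3 + 3*log(x) + 5*log(x - 3) - log(x + 3).


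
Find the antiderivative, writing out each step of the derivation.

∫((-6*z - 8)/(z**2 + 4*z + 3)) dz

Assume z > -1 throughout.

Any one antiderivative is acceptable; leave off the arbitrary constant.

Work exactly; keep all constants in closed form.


Step 1. Decompose ∫((-6*z - 8)/(z**2 + 4*z + 3)) dz by partial fractions, (-6*z - 8)/(z**2 + 4*z + 3) = -5/(z + 3) - 1/(z + 1): now ∫(-1/(z + 1)) dz + ∫(-5/(z + 3)) dz.
Step 2. Evaluate the standard form [assuming z > -1]: now -log(z + 1) + ∫(-5/(z + 3)) dz.
Step 3. Evaluate the standard form [assuming z > -3]: now -log(z + 1) - 5*log(z + 3).
Answer: -log(z + 1) - 5*log(z + 3).


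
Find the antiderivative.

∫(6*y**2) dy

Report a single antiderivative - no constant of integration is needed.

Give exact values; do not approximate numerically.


Answer: 2*y**3.


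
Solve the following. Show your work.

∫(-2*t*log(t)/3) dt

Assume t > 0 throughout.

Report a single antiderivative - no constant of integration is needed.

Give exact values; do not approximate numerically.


Step 1. Integrate ∫(-2*t*log(t)/3) dt by parts with u = log(t), dv = (-2*t/3) dt, so v = -t**2/3 [assuming t > 0]: now -t**2*log(t)/3 + ∫(t/3) dt.
Step 2. Evaluate the standard form: now -t**2*log(t)/3 + t**2/6.
Answer: -t**2*log(t)/3 + t**2/6.


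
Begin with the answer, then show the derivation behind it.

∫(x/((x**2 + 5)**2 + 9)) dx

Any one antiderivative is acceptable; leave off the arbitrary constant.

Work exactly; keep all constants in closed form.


The answer is atan(x**2/3 + 5/3)/6.
Step 1. Substitute u = x**2 + 5, turning ∫(x/((x**2 + 5)**2 + 9)) dx into ∫(1/(2*(u**2 + 9))) du: now ∫(1/(2*(u**2 + 9))) du.
Step 2. Evaluate the standard form: now atan(u/3)/6.
Step 3. Substitute back u = x**2 + 5: now atan(x**2/3 + 5/3)/6.
Answer: atan(x**2/3 + 5/3)/6.


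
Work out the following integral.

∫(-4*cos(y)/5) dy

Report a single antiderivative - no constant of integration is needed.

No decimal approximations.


Answer: -4*sin(y)/5.


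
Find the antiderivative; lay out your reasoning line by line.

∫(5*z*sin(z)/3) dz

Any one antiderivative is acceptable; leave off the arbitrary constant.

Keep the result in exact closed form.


Step 1. Integrate ∫(5*z*sin(z)/3) dz by parts with u = z, dv = (5*sin(z)/3) dz, so v = -5*cos(z)/3: now -5*z*cos(z)/3 + ∫(5*cos(z)/3) dz.
Step 2. Evaluate the standard form: now -5*z*cos(z)/3 + 5*sin(z)/3.
Answer: -5*z*cos(z)/3 + 5*sin(z)/3.


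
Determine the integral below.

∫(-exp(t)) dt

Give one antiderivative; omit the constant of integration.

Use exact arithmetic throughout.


Answer: -exp(t).


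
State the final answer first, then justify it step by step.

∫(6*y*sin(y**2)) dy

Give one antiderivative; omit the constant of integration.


The answer is -3*cos(y**2).
Step 1. Substitute u = y**2, turning ∫(6*y*sin(y**2)) dy into ∫(3*sin(u)) du: now ∫(3*sin(u)) du.
Step 2. Evaluate the standard form: now -3*cos(u).
Step 3. Substitute back u = y**2: now -3*cos(y**2).
Answer: -3*cos(y**2).


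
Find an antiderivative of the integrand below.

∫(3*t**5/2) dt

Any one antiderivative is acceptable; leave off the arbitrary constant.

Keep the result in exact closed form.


Answer: t**6/4.


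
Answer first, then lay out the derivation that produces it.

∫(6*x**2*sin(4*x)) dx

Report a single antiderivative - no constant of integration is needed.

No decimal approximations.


The answer is -3*x**2*cos(4*x)/2 + 3*x*sin(4*x)/4 + 3*cos(4*x)/16.
Step 1. Integrate ∫(6*x**2*sin(4*x)) dx by parts with u = x**2, dv = (6*sin(4*x)) dx, so v = -3*cos(4*x)/2: now -3*x**2*cos(4*x)/2 + ∫(3*x*cos(4*x)) dx.
Step 2. Integrate ∫(3*x*cos(4*x)) dx by parts with u = x, dv = (3*cos(4*x)) dx, so v = 3*sin(4*x)/4: now -3*x**2*cos(4*x)/2 + 3*x*sin(4*x)/4 + ∫(-3*sin(4*x)/4) dx.
Step 3. Evaluate the standard form: now -3*x**2*cos(4*x)/2 + 3*x*sin(4*x)/4 + 3*cos(4*x)/16.
Answer: -3*x**2*cos(4*x)/2 + 3*x*sin(4*x)/4 + 3*cos(4*x)/16.


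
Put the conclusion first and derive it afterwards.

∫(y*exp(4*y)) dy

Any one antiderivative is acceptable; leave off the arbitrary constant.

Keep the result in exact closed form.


The answer is y*exp(4*y)/4 - exp(4*y)/16.
Step 1. Integrate ∫(y*exp(4*y)) dy by parts with u = y, dv = (exp(4*y)) dy, so v = exp(4*y)/4: now y*exp(4*y)/4 + ∫(-exp(4*y)/4) dy.
Step 2. Evaluate the standard form: now y*exp(4*y)/4 - exp(4*y)/16.
Answer: y*exp(4*y)/4 - exp(4*y)/16.


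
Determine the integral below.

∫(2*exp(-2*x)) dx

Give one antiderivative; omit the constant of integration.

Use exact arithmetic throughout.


Answer: -exp(-2*x).


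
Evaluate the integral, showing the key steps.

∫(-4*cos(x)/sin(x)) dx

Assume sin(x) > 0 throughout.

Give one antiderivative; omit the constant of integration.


Step 1. Substitute u = sin(x), turning ∫(-4*cos(x)/sin(x)) dx into ∫(-4/u) du: now ∫(-4/u) du.
Step 2. Evaluate the standard form [assuming u > 0]: now -4*log(u).
Step 3. Substitute back u = sin(x): now -4*log(sin(x)).
Answer: -4*log(sin(x)).


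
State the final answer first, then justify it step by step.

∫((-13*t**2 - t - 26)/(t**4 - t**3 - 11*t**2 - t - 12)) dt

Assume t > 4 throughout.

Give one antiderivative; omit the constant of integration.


The answer is -2*log(t - 4) + 2*log(t + 3) + atan(t).
Step 1. Decompose ∫((-13*t**2 - t - 26)/(t**4 - t**3 - 11*t**2 - t - 12)) dt by partial fractions, (-13*t**2 - t - 26)/(t**4 - t**3 - 11*t**2 - t - 12) = 1/(t**2 + 1) + 2/(t + 3) - 2/(t - 4): now ∫(-2/(t - 4)) dt + ∫(2/(t + 3)) dt + ∫(1/(t**2 + 1)) dt.
Step 2. Evaluate the standard form [assuming t > -3]: now 2*log(t + 3) + ∫(-2/(t - 4)) dt + ∫(1/(t**2 + 1)) dt.
Step 3. Evaluate the standard form [assuming t > 4]: now -2*log(t - 4) + 2*log(t + 3) + ∫(1/(t**2 + 1)) dt.
Step 4. Evaluate the standard form: now -2*log(t - 4) + 2*log(t + 3) + atan(t).
Answer: -2*log(t - 4) + 2*log(t + 3) + atan(t).


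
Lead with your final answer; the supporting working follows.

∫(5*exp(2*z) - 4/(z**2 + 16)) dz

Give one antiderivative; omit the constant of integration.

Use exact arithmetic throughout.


The answer is 5*exp(2*z)/2 - atan(z/4).
Step 1. Rewrite: now ∫(-4/(z**2 + 16)) dz + ∫(5*exp(2*z)) dz.
Step 2. Evaluate the standard form: now -atan(z/4) + ∫(5*exp(2*z)) dz.
Step 3. Evaluate the standard form: now 5*exp(2*z)/2 - atan(z/4).
Answer: 5*exp(2*z)/2 - atan(z/4).


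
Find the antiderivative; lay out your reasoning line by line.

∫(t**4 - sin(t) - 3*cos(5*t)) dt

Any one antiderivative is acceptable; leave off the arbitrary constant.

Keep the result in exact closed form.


Step 1. Rewrite: now ∫(t**4) dt + ∫(-sin(t)) dt + ∫(-3*cos(5*t)) dt.
Step 2. Evaluate the standard form: now t**5/5 + ∫(-sin(t)) dt + ∫(-3*cos(5*t)) dt.
Step 3. Evaluate the standard form: now t**5/5 + cos(t) + ∫(-3*cos(5*t)) dt.
Step 4. Evaluate the standard form: now t**5/5 - 3*sin(5*t)/5 + cos(t).
Answer: t**5/5 - 3*sin(5*t)/5 + cos(t).


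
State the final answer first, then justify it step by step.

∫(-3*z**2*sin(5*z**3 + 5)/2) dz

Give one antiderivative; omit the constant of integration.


The answer is cos(5*z**3 + 5)/10.
Step 1. Substitute u = z**3 + 1, turning ∫(-3*z**2*sin(5*z**3 + 5)/2) dz into ∫(-sin(5*u)/2) du: now ∫(-sin(5*u)/2) du.
Step 2. Evaluate the standard form: now cos(5*u)/10.
Step 3. Substitute back u = z**3 + 1: now cos(5*z**3 + 5)/10.
Answer: cos(5*z**3 + 5)/10.


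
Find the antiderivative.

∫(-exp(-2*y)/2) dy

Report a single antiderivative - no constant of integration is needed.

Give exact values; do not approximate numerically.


Answer: exp(-2*y)/4.


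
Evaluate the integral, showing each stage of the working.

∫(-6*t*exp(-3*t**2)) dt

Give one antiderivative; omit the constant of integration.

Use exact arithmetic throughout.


Step 1. Substitute u = t**2, turning ∫(-6*t*exp(-3*t**2)) dt into ∫(-3*exp(-3*u)) du: now ∫(-3*exp(-3*u)) du.
Step 2. Evaluate the standard form: now exp(-3*u).
Step 3. Substitute back u = t**2: now exp(-3*t**2).
Answer: exp(-3*t**2).


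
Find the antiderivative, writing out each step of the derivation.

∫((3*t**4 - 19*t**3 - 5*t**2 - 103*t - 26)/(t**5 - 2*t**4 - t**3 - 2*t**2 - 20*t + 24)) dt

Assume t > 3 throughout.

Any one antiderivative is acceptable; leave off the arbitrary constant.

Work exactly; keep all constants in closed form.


Step 1. Decompose ∫((3*t**4 - 19*t**3 - 5*t**2 - 103*t - 26)/(t**5 - 2*t**4 - t**3 - 2*t**2 - 20*t + 24)) dt by partial fractions, (3*t**4 - 19*t**3 - 5*t**2 - 103*t - 26)/(t**5 - 2*t**4 - t**3 - 2*t**2 - 20*t + 24) = 3/(t**2 + 4) + 3/(t + 2) + 5/(t - 1) - 5/(t - 3): now ∫(-5/(t - 3)) dt + ∫(5/(t - 1)) dt + ∫(3/(t + 2)) dt + ∫(3/(t**2 + 4)) dt.
Step 2. Evaluate the standard form [assuming t > 1]: now 5*log(t - 1) + ∫(-5/(t - 3)) dt + ∫(3/(t + 2)) dt + ∫(3/(t**2 + 4)) dt.
Step 3. Evaluate the standard form [assuming t > 3]: now -5*log(t - 3) + 5*log(t - 1) + ∫(3/(t + 2)) dt + ∫(3/(t**2 + 4)) dt.
Step 4. Evaluate the standard form [assuming t > -2]: now -5*log(t - 3) + 5*log(t - 1) + 3*log(t + 2) + ∫(3/(t**2 + 4)) dt.
Step 5. Evaluate the standard form: now -5*log(t - 3) + 5*log(t - 1) + 3*log(t + 2) + 3*atan(t/2)/2.
Answer: -5*log(t - 3) + 5*log(t - 1) + 3*log(t + 2) + 3*atan(t/2)/2.


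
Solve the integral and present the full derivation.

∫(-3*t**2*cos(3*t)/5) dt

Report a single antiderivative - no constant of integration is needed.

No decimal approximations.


Step 1. Integrate ∫(-3*t**2*cos(3*t)/5) dt by parts with u = t**2, dv = (-3*cos(3*t)/5) dt, so v = -sin(3*t)/5: now -t**2*sin(3*t)/5 + ∫(2*t*sin(3*t)/5) dt.
Step 2. Integrate ∫(2*t*sin(3*t)/5) dt by parts with u = t, dv = (2*sin(3*t)/5) dt, so v = -2*cos(3*t)/15: now -t**2*sin(3*t)/5 - 2*t*cos(3*t)/15 + ∫(2*cos(3*t)/15) dt.
Step 3. Evaluate the standard form: now -t**2*sin(3*t)/5 - 2*t*cos(3*t)/15 + 2*sin(3*t)/45.
Answer: -t**2*sin(3*t)/5 - 2*t*cos(3*t)/15 + 2*sin(3*t)/45.


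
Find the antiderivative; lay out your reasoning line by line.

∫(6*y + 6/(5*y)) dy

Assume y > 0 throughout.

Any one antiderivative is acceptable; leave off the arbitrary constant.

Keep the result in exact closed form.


Step 1. Rewrite: now ∫(6/(5*y)) dy + ∫(6*y) dy.
Step 2. Evaluate the standard form [assuming y > 0]: now 6*log(y)/5 + ∫(6*y) dy.
Step 3. Evaluate the standard form: now 3*y**2 + 6*log(y)/5.
Answer: 3*y**2 + 6*log(y)/5.


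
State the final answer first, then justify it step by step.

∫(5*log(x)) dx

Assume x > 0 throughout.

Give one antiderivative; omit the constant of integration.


The answer is 5*x*log(x) - 5*x.
Step 1. Integrate ∫(5*log(x)) dx by parts with u = log(x), dv = (5) dx, so v = 5*x [assuming x > 0]: now 5*x*log(x) + ∫(-5) dx.
Step 2. Evaluate the standard form: now 5*x*log(x) - 5*x.
Answer: 5*x*log(x) - 5*x.


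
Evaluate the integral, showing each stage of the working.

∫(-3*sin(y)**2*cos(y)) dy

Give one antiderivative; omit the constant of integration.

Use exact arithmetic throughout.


Step 1. Substitute u = sin(y), turning ∫(-3*sin(y)**2*cos(y)) dy into ∫(-3*u**2) du: now ∫(-3*u**2) du.
Step 2. Evaluate the standard form: now -u**3.
Step 3. Substitute back u = sin(y): now -sin(y)**3.
Answer: -sin(y)**3.


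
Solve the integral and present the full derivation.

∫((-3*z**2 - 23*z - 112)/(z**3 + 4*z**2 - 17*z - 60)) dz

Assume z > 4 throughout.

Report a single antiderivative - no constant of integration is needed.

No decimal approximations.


Step 1. Decompose ∫((-3*z**2 - 23*z - 112)/(z**3 + 4*z**2 - 17*z - 60)) dz by partial fractions, (-3*z**2 - 23*z - 112)/(z**3 + 4*z**2 - 17*z - 60) = -4/(z + 5) + 5/(z + 3) - 4/(z - 4): now ∫(-4/(z - 4)) dz + ∫(5/(z + 3)) dz + ∫(-4/(z + 5)) dz.
Step 2. Evaluate the standard form [assuming z > 4]: now -4*log(z - 4) + ∫(5/(z + 3)) dz + ∫(-4/(z + 5)) dz.
Step 3. Evaluate the standard form [assuming z > -5]: now -4*log(z - 4) - 4*log(z + 5) + ∫(5/(z + 3)) dz.
Step 4. Evaluate the standard form [assuming z > -3]: now -4*log(z - 4) + 5*log(z + 3) - 4*log(z + 5).
Answer: -4*log(z - 4) + 5*log(z + 3) - 4*log(z + 5).


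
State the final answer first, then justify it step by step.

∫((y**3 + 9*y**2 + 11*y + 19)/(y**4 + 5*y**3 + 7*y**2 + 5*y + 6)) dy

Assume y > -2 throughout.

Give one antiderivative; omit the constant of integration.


The answer is 5*log(y + 2) - 4*log(y + 3) + 2*atan(y).
Step 1. Decompose ∫((y**3 + 9*y**2 + 11*y + 19)/(y**4 + 5*y**3 + 7*y**2 + 5*y + 6)) dy by partial fractions, (y**3 + 9*y**2 + 11*y + 19)/(y**4 + 5*y**3 + 7*y**2 + 5*y + 6) = 2/(y**2 + 1) - 4/(y + 3) + 5/(y + 2): now ∫(5/(y + 2)) dy + ∫(-4/(y + 3)) dy + ∫(2/(y**2 + 1)) dy.
Step 2. Evaluate the standard form [assuming y > -3]: now -4*log(y + 3) + ∫(5/(y + 2)) dy + ∫(2/(y**2 + 1)) dy.
Step 3. Evaluate the standard form [assuming y > -2]: now 5*log(y + 2) - 4*log(y + 3) + ∫(2/(y**2 + 1)) dy.
Step 4. Evaluate the standard form: now 5*log(y + 2) - 4*log(y + 3) + 2*atan(y).
Answer: 5*log(y + 2) - 4*log(y + 3) + 2*atan(y).


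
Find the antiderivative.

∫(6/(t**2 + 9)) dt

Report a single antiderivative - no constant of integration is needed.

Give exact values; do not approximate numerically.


Answer: 2*atan(t/3).


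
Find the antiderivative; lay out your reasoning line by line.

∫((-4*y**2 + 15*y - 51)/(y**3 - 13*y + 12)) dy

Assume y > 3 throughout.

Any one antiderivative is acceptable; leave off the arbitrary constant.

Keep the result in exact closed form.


Step 1. Decompose ∫((-4*y**2 + 15*y - 51)/(y**3 - 13*y + 12)) dy by partial fractions, (-4*y**2 + 15*y - 51)/(y**3 - 13*y + 12) = -5/(y + 4) + 4/(y - 1) - 3/(y - 3): now ∫(-3/(y - 3)) dy + ∫(4/(y - 1)) dy + ∫(-5/(y + 4)) dy.
Step 2. Evaluate the standard form [assuming y > 3]: now -3*log(y - 3) + ∫(4/(y - 1)) dy + ∫(-5/(y + 4)) dy.
Step 3. Evaluate the standard form [assuming y > 1]: now -3*log(y - 3) + 4*log(y - 1) + ∫(-5/(y + 4)) dy.
Step 4. Evaluate the standard form [assuming y > -4]: now -3*log(y - 3) + 4*log(y - 1) - 5*log(y + 4).
Answer: -3*log(y - 3) + 4*log(y - 1) - 5*log(y + 4).


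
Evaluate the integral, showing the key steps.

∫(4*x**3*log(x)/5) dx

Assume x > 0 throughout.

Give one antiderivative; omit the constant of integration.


Step 1. Integrate ∫(4*x**3*log(x)/5) dx by parts with u = log(x), dv = (4*x**3/5) dx, so v = x**4/5 [assuming x > 0]: now x**4*log(x)/5 + ∫(-x**3/5) dx.
Step 2. Evaluate the standard form: now x**4*log(x)/5 - x**4/20.
Answer: x**4*log(x)/5 - x**4/20.


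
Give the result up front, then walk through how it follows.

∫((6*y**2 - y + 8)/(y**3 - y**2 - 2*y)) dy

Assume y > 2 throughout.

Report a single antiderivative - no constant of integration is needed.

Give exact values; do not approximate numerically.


The answer is -4*log(y) + 5*log(y - 2) + 5*log(y + 1).
Step 1. Decompose ∫((6*y**2 - y + 8)/(y**3 - y**2 - 2*y)) dy by partial fractions, (6*y**2 - y + 8)/(y**3 - y**2 - 2*y) = 5/(y + 1) + 5/(y - 2) - 4/y: now ∫(-4/y) dy + ∫(5/(y - 2)) dy + ∫(5/(y + 1)) dy.
Step 2. Evaluate the standard form [assuming y > 2]: now 5*log(y - 2) + ∫(-4/y) dy + ∫(5/(y + 1)) dy.
Step 3. Evaluate the standard form [assuming y > 0]: now -4*log(y) + 5*log(y - 2) + ∫(5/(y + 1)) dy.
Step 4. Evaluate the standard form [assuming y > -1]: now -4*log(y) + 5*log(y - 2) + 5*log(y + 1).
Answer: -4*log(y) + 5*log(y - 2) + 5*log(y + 1).


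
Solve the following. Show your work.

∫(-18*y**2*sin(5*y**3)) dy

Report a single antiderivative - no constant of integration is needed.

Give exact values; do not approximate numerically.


Step 1. Substitute u = y**3, turning ∫(-18*y**2*sin(5*y**3)) dy into ∫(-6*sin(5*u)) du: now ∫(-6*sin(5*u)) du.
Step 2. Evaluate the standard form: now 6*cos(5*u)/5.
Step 3. Substitute back u = y**3: now 6*cos(5*y**3)/5.
Answer: 6*cos(5*y**3)/5.


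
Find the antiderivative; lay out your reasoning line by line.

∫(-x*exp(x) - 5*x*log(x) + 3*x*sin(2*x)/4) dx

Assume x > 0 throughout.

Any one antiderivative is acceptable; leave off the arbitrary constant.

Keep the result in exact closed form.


Step 1. Rewrite: now ∫(-x*exp(x)) dx + ∫(-5*x*log(x)) dx + ∫(3*x*sin(2*x)/4) dx.
Step 2. Integrate ∫(-5*x*log(x)) dx by parts with u = log(x), dv = (-5*x) dx, so v = -5*x**2/2 [assuming x > 0]: now -5*x**2*log(x)/2 + ∫(5*x/2) dx + ∫(-x*exp(x)) dx + ∫(3*x*sin(2*x)/4) dx.
Step 3. Evaluate the standard form: now -5*x**2*log(x)/2 + 5*x**2/4 + ∫(-x*exp(x)) dx + ∫(3*x*sin(2*x)/4) dx.
Step 4. Integrate ∫(3*x*sin(2*x)/4) dx by parts with u = x, dv = (3*sin(2*x)/4) dx, so v = -3*cos(2*x)/8: now -5*x**2*log(x)/2 + 5*x**2/4 - 3*x*cos(2*x)/8 + ∫(-x*exp(x)) dx + ∫(3*cos(2*x)/8) dx.
Step 5. Evaluate the standard form: now -5*x**2*log(x)/2 + 5*x**2/4 - 3*x*cos(2*x)/8 + 3*sin(2*x)/16 + ∫(-x*exp(x)) dx.
Step 6. Integrate ∫(-x*exp(x)) dx by parts with u = x, dv = (-exp(x)) dx, so v = -exp(x): now -5*x**2*log(x)/2 + 5*x**2/4 - x*exp(x) - 3*x*cos(2*x)/8 + 3*sin(2*x)/16 + ∫(exp(x)) dx.
Step 7. Evaluate the standard form: now -5*x**2*log(x)/2 + 5*x**2/4 - x*exp(x) - 3*x*cos(2*x)/8 + exp(x) + 3*sin(2*x)/16.
Answer: -5*x**2*log(x)/2 + 5*x**2/4 - x*exp(x) - 3*x*cos(2*x)/8 + exp(x) + 3*sin(2*x)/16.


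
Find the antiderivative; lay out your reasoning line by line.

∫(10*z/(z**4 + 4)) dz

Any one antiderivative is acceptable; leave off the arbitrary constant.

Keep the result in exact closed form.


Step 1. Substitute u = z**2, turning ∫(10*z/(z**4 + 4)) dz into ∫(5/(u**2 + 4)) du: now ∫(5/(u**2 + 4)) du.
Step 2. Evaluate the standard form: now 5*atan(u/2)/2.
Step 3. Substitute back u = z**2: now 5*atan(z**2/2)/2.
Answer: 5*atan(z**2/2)/2.


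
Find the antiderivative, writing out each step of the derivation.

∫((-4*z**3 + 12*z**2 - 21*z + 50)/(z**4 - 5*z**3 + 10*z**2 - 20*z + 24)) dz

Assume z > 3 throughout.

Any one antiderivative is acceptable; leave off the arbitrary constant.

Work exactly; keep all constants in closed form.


Step 1. Decompose ∫((-4*z**3 + 12*z**2 - 21*z + 50)/(z**4 - 5*z**3 + 10*z**2 - 20*z + 24)) dz by partial fractions, (-4*z**3 + 12*z**2 - 21*z + 50)/(z**4 - 5*z**3 + 10*z**2 - 20*z + 24) = 1/(z**2 + 4) - 3/(z - 2) - 1/(z - 3): now ∫(-1/(z - 3)) dz + ∫(-3/(z - 2)) dz + ∫(1/(z**2 + 4)) dz.
Step 2. Evaluate the standard form [assuming z > 2]: now -3*log(z - 2) + ∫(-1/(z - 3)) dz + ∫(1/(z**2 + 4)) dz.
Step 3. Evaluate the standard form [assuming z > 3]: now -log(z - 3) - 3*log(z - 2) + ∫(1/(z**2 + 4)) dz.
Step 4. Evaluate the standard form: now -log(z - 3) - 3*log(z - 2) + atan(z/2)/2.
Answer: -log(z - 3) - 3*log(z - 2) + atan(z/2)/2.


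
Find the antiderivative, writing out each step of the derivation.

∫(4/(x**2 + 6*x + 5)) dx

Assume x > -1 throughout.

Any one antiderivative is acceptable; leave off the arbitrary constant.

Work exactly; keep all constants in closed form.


Step 1. Decompose ∫(4/(x**2 + 6*x + 5)) dx by partial fractions, 4/(x**2 + 6*x + 5) = -1/(x + 5) + 1/(x + 1): now ∫(1/(x + 1)) dx + ∫(-1/(x + 5)) dx.
Step 2. Evaluate the standard form [assuming x > -5]: now -log(x + 5) + ∫(1/(x + 1)) dx.
Step 3. Evaluate the standard form [assuming x > -1]: now log(x + 1) - log(x + 5).
Answer: log(x + 1) - log(x + 5).


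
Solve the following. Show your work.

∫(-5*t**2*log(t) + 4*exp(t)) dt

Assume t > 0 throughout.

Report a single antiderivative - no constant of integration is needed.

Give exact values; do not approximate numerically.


Step 1. Rewrite: now ∫(-5*t**2*log(t)) dt + ∫(4*exp(t)) dt.
Step 2. Integrate ∫(-5*t**2*log(t)) dt by parts with u = log(t), dv = (-5*t**2) dt, so v = -5*t**3/3 [assuming t > 0]: now -5*t**3*log(t)/3 + ∫(5*t**2/3) dt + ∫(4*exp(t)) dt.
Step 3. Evaluate the standard form: now -5*t**3*log(t)/3 + 5*t**3/9 + ∫(4*exp(t)) dt.
Step 4. Evaluate the standard form: now -5*t**3*log(t)/3 + 5*t**3/9 + 4*exp(t).
Answer: -5*t**3*log(t)/3 + 5*t**3/9 + 4*exp(t).


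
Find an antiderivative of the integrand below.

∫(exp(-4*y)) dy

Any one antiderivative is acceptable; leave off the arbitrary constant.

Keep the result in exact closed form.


Answer: -exp(-4*y)/4.


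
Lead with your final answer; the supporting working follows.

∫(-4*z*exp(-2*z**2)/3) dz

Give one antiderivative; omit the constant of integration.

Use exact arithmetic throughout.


The answer is exp(-2*z**2)/3.
Step 1. Substitute u = z**2, turning ∫(-4*z*exp(-2*z**2)/3) dz into ∫(-2*exp(-2*u)/3) du: now ∫(-2*exp(-2*u)/3) du.
Step 2. Evaluate the standard form: now exp(-2*u)/3.
Step 3. Substitute back u = z**2: now exp(-2*z**2)/3.
Answer: exp(-2*z**2)/3.


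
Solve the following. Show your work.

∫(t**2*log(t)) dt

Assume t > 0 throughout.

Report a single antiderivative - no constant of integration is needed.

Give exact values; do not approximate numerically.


Step 1. Integrate ∫(t**2*log(t)) dt by parts with u = log(t), dv = (t**2) dt, so v = t**3/3 [assuming t > 0]: now t**3*log(t)/3 + ∫(-t**2/3) dt.
Step 2. Evaluate the standard form: now t**3*log(t)/3 - t**3/9.
Answer: t**3*log(t)/3 - t**3/9.


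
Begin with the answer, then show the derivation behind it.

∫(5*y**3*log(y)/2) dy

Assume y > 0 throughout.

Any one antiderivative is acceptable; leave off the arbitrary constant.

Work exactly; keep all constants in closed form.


The answer is 5*y**4*log(y)/8 - 5*y**4/32.
Step 1. Integrate ∫(5*y**3*log(y)/2) dy by parts with u = log(y), dv = (5*y**3/2) dy, so v = 5*y**4/8 [assuming y > 0]: now 5*y**4*log(y)/8 + ∫(-5*y**3/8) dy.
Step 2. Evaluate the standard form: now 5*y**4*log(y)/8 - 5*y**4/32.
Answer: 5*y**4*log(y)/8 - 5*y**4/32.


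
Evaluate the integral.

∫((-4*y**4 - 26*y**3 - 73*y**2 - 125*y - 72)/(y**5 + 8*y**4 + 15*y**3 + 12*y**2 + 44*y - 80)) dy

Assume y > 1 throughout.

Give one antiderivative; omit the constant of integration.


Answer: -2*log(y - 1) + log(y + 4) - 3*log(y + 5) - 3*atan(y/2)/2.


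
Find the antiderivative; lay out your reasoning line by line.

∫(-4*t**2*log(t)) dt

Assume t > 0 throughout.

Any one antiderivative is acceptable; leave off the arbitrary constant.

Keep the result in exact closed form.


Step 1. Integrate ∫(-4*t**2*log(t)) dt by parts with u = log(t), dv = (-4*t**2) dt, so v = -4*t**3/3 [assuming t > 0]: now -4*t**3*log(t)/3 + ∫(4*t**2/3) dt.
Step 2. Evaluate the standard form: now -4*t**3*log(t)/3 + 4*t**3/9.
Answer: -4*t**3*log(t)/3 + 4*t**3/9.


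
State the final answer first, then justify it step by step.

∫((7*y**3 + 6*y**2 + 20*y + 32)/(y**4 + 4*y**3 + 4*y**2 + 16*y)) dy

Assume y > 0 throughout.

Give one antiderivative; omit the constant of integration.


The answer is 2*log(y) + 5*log(y + 4) - atan(y/2).
Step 1. Decompose ∫((7*y**3 + 6*y**2 + 20*y + 32)/(y**4 + 4*y**3 + 4*y**2 + 16*y)) dy by partial fractions, (7*y**3 + 6*y**2 + 20*y + 32)/(y**4 + 4*y**3 + 4*y**2 + 16*y) = -2/(y**2 + 4) + 5/(y + 4) + 2/y: now ∫(2/y) dy + ∫(5/(y + 4)) dy + ∫(-2/(y**2 + 4)) dy.
Step 2. Evaluate the standard form [assuming y > 0]: now 2*log(y) + ∫(5/(y + 4)) dy + ∫(-2/(y**2 + 4)) dy.
Step 3. Evaluate the standard form [assuming y > -4]: now 2*log(y) + 5*log(y + 4) + ∫(-2/(y**2 + 4)) dy.
Step 4. Evaluate the standard form: now 2*log(y) + 5*log(y + 4) - atan(y/2).
Answer: 2*log(y) + 5*log(y + 4) - atan(y/2).
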